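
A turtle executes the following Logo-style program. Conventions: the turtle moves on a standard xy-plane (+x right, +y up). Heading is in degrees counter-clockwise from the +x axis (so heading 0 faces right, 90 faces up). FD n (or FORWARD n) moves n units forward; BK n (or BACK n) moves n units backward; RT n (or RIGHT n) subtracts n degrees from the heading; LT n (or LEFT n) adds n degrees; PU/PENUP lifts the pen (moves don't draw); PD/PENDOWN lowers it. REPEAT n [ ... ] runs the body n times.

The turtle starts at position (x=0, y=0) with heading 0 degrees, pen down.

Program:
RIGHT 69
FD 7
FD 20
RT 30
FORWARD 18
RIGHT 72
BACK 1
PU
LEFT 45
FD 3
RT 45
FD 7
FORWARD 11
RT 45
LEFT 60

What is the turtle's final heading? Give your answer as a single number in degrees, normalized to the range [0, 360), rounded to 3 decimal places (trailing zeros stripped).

Executing turtle program step by step:
Start: pos=(0,0), heading=0, pen down
RT 69: heading 0 -> 291
FD 7: (0,0) -> (2.509,-6.535) [heading=291, draw]
FD 20: (2.509,-6.535) -> (9.676,-25.207) [heading=291, draw]
RT 30: heading 291 -> 261
FD 18: (9.676,-25.207) -> (6.86,-42.985) [heading=261, draw]
RT 72: heading 261 -> 189
BK 1: (6.86,-42.985) -> (7.848,-42.829) [heading=189, draw]
PU: pen up
LT 45: heading 189 -> 234
FD 3: (7.848,-42.829) -> (6.084,-45.256) [heading=234, move]
RT 45: heading 234 -> 189
FD 7: (6.084,-45.256) -> (-0.829,-46.351) [heading=189, move]
FD 11: (-0.829,-46.351) -> (-11.694,-48.071) [heading=189, move]
RT 45: heading 189 -> 144
LT 60: heading 144 -> 204
Final: pos=(-11.694,-48.071), heading=204, 4 segment(s) drawn

Answer: 204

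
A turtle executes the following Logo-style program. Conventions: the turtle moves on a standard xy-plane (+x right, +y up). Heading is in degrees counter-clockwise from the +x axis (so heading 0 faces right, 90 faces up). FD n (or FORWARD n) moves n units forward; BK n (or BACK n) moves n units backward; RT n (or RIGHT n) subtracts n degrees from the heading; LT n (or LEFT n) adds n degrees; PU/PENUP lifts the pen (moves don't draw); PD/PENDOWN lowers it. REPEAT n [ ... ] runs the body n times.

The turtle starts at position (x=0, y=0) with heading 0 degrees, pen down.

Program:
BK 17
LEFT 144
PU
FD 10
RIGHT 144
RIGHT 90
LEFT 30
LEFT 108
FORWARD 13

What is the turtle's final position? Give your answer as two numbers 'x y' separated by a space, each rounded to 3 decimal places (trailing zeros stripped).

Executing turtle program step by step:
Start: pos=(0,0), heading=0, pen down
BK 17: (0,0) -> (-17,0) [heading=0, draw]
LT 144: heading 0 -> 144
PU: pen up
FD 10: (-17,0) -> (-25.09,5.878) [heading=144, move]
RT 144: heading 144 -> 0
RT 90: heading 0 -> 270
LT 30: heading 270 -> 300
LT 108: heading 300 -> 48
FD 13: (-25.09,5.878) -> (-16.391,15.539) [heading=48, move]
Final: pos=(-16.391,15.539), heading=48, 1 segment(s) drawn

Answer: -16.391 15.539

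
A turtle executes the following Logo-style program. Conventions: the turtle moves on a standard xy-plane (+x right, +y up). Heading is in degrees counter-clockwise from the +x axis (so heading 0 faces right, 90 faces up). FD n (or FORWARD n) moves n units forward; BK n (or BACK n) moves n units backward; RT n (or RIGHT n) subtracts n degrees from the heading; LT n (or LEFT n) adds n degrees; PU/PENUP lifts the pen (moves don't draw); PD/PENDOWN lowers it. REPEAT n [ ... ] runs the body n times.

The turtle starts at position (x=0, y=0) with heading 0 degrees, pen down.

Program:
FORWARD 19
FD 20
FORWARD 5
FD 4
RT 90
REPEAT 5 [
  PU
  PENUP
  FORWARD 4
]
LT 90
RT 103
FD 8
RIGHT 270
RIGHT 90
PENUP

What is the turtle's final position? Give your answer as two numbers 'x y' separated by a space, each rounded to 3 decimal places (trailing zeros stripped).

Answer: 46.2 -27.795

Derivation:
Executing turtle program step by step:
Start: pos=(0,0), heading=0, pen down
FD 19: (0,0) -> (19,0) [heading=0, draw]
FD 20: (19,0) -> (39,0) [heading=0, draw]
FD 5: (39,0) -> (44,0) [heading=0, draw]
FD 4: (44,0) -> (48,0) [heading=0, draw]
RT 90: heading 0 -> 270
REPEAT 5 [
  -- iteration 1/5 --
  PU: pen up
  PU: pen up
  FD 4: (48,0) -> (48,-4) [heading=270, move]
  -- iteration 2/5 --
  PU: pen up
  PU: pen up
  FD 4: (48,-4) -> (48,-8) [heading=270, move]
  -- iteration 3/5 --
  PU: pen up
  PU: pen up
  FD 4: (48,-8) -> (48,-12) [heading=270, move]
  -- iteration 4/5 --
  PU: pen up
  PU: pen up
  FD 4: (48,-12) -> (48,-16) [heading=270, move]
  -- iteration 5/5 --
  PU: pen up
  PU: pen up
  FD 4: (48,-16) -> (48,-20) [heading=270, move]
]
LT 90: heading 270 -> 0
RT 103: heading 0 -> 257
FD 8: (48,-20) -> (46.2,-27.795) [heading=257, move]
RT 270: heading 257 -> 347
RT 90: heading 347 -> 257
PU: pen up
Final: pos=(46.2,-27.795), heading=257, 4 segment(s) drawn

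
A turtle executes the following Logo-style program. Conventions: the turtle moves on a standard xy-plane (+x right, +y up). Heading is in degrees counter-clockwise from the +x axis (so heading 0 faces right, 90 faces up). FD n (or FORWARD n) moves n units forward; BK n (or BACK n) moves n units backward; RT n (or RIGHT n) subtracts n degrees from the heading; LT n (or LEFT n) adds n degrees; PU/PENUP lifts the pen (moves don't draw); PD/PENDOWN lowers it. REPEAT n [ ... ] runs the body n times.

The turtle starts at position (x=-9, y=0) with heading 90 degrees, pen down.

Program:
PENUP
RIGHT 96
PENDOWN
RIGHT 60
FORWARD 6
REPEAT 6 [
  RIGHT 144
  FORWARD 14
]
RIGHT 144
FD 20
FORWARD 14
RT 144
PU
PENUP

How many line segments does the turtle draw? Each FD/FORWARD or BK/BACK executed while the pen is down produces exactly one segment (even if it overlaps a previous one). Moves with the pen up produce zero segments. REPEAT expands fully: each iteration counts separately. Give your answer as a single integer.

Answer: 9

Derivation:
Executing turtle program step by step:
Start: pos=(-9,0), heading=90, pen down
PU: pen up
RT 96: heading 90 -> 354
PD: pen down
RT 60: heading 354 -> 294
FD 6: (-9,0) -> (-6.56,-5.481) [heading=294, draw]
REPEAT 6 [
  -- iteration 1/6 --
  RT 144: heading 294 -> 150
  FD 14: (-6.56,-5.481) -> (-18.684,1.519) [heading=150, draw]
  -- iteration 2/6 --
  RT 144: heading 150 -> 6
  FD 14: (-18.684,1.519) -> (-4.761,2.982) [heading=6, draw]
  -- iteration 3/6 --
  RT 144: heading 6 -> 222
  FD 14: (-4.761,2.982) -> (-15.165,-6.386) [heading=222, draw]
  -- iteration 4/6 --
  RT 144: heading 222 -> 78
  FD 14: (-15.165,-6.386) -> (-12.254,7.308) [heading=78, draw]
  -- iteration 5/6 --
  RT 144: heading 78 -> 294
  FD 14: (-12.254,7.308) -> (-6.56,-5.481) [heading=294, draw]
  -- iteration 6/6 --
  RT 144: heading 294 -> 150
  FD 14: (-6.56,-5.481) -> (-18.684,1.519) [heading=150, draw]
]
RT 144: heading 150 -> 6
FD 20: (-18.684,1.519) -> (1.207,3.609) [heading=6, draw]
FD 14: (1.207,3.609) -> (15.13,5.073) [heading=6, draw]
RT 144: heading 6 -> 222
PU: pen up
PU: pen up
Final: pos=(15.13,5.073), heading=222, 9 segment(s) drawn
Segments drawn: 9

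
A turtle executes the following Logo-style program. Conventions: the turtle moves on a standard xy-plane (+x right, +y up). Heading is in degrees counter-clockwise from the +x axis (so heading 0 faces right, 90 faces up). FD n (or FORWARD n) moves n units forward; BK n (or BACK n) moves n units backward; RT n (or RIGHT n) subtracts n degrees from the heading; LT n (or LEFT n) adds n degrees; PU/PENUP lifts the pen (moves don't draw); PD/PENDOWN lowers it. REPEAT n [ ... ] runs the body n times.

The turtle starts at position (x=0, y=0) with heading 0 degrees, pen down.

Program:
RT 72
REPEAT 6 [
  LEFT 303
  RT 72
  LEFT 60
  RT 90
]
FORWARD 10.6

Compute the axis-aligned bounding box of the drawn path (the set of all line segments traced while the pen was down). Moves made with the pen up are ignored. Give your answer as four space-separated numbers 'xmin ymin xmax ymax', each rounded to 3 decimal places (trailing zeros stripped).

Answer: 0 0 6.231 8.576

Derivation:
Executing turtle program step by step:
Start: pos=(0,0), heading=0, pen down
RT 72: heading 0 -> 288
REPEAT 6 [
  -- iteration 1/6 --
  LT 303: heading 288 -> 231
  RT 72: heading 231 -> 159
  LT 60: heading 159 -> 219
  RT 90: heading 219 -> 129
  -- iteration 2/6 --
  LT 303: heading 129 -> 72
  RT 72: heading 72 -> 0
  LT 60: heading 0 -> 60
  RT 90: heading 60 -> 330
  -- iteration 3/6 --
  LT 303: heading 330 -> 273
  RT 72: heading 273 -> 201
  LT 60: heading 201 -> 261
  RT 90: heading 261 -> 171
  -- iteration 4/6 --
  LT 303: heading 171 -> 114
  RT 72: heading 114 -> 42
  LT 60: heading 42 -> 102
  RT 90: heading 102 -> 12
  -- iteration 5/6 --
  LT 303: heading 12 -> 315
  RT 72: heading 315 -> 243
  LT 60: heading 243 -> 303
  RT 90: heading 303 -> 213
  -- iteration 6/6 --
  LT 303: heading 213 -> 156
  RT 72: heading 156 -> 84
  LT 60: heading 84 -> 144
  RT 90: heading 144 -> 54
]
FD 10.6: (0,0) -> (6.231,8.576) [heading=54, draw]
Final: pos=(6.231,8.576), heading=54, 1 segment(s) drawn

Segment endpoints: x in {0, 6.231}, y in {0, 8.576}
xmin=0, ymin=0, xmax=6.231, ymax=8.576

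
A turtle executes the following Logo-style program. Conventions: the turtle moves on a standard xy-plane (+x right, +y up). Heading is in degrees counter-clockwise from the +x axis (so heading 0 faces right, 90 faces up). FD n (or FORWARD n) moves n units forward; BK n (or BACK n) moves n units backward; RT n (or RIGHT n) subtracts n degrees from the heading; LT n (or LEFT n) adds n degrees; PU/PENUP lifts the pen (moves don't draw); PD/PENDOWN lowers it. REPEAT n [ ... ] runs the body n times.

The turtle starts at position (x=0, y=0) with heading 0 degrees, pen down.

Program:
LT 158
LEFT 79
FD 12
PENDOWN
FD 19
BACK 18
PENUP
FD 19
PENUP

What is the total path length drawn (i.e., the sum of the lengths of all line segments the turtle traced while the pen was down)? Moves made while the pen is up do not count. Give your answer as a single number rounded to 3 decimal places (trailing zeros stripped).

Answer: 49

Derivation:
Executing turtle program step by step:
Start: pos=(0,0), heading=0, pen down
LT 158: heading 0 -> 158
LT 79: heading 158 -> 237
FD 12: (0,0) -> (-6.536,-10.064) [heading=237, draw]
PD: pen down
FD 19: (-6.536,-10.064) -> (-16.884,-25.999) [heading=237, draw]
BK 18: (-16.884,-25.999) -> (-7.08,-10.903) [heading=237, draw]
PU: pen up
FD 19: (-7.08,-10.903) -> (-17.428,-26.837) [heading=237, move]
PU: pen up
Final: pos=(-17.428,-26.837), heading=237, 3 segment(s) drawn

Segment lengths:
  seg 1: (0,0) -> (-6.536,-10.064), length = 12
  seg 2: (-6.536,-10.064) -> (-16.884,-25.999), length = 19
  seg 3: (-16.884,-25.999) -> (-7.08,-10.903), length = 18
Total = 49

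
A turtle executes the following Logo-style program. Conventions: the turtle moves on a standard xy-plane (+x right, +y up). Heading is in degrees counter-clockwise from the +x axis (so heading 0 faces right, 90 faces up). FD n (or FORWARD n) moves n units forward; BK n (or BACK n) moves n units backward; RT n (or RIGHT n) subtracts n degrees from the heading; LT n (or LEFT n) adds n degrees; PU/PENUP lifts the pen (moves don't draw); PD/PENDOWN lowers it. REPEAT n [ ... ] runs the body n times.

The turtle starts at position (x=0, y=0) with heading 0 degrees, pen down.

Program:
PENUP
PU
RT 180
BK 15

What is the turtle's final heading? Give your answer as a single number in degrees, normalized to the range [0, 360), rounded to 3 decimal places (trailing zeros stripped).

Answer: 180

Derivation:
Executing turtle program step by step:
Start: pos=(0,0), heading=0, pen down
PU: pen up
PU: pen up
RT 180: heading 0 -> 180
BK 15: (0,0) -> (15,0) [heading=180, move]
Final: pos=(15,0), heading=180, 0 segment(s) drawn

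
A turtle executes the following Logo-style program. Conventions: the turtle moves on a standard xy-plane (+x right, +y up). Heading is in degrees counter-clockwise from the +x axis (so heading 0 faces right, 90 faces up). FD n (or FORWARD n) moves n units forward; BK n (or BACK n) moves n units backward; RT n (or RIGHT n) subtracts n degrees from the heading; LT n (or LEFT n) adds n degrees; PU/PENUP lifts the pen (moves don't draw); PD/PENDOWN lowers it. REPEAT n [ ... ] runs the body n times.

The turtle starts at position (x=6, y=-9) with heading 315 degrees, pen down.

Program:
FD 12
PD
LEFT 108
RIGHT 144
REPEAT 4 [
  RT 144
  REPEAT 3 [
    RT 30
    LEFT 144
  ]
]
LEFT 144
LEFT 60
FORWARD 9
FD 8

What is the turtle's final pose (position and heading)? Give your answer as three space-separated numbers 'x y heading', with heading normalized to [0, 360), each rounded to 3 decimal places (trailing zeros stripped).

Answer: -1.935 -21.885 195

Derivation:
Executing turtle program step by step:
Start: pos=(6,-9), heading=315, pen down
FD 12: (6,-9) -> (14.485,-17.485) [heading=315, draw]
PD: pen down
LT 108: heading 315 -> 63
RT 144: heading 63 -> 279
REPEAT 4 [
  -- iteration 1/4 --
  RT 144: heading 279 -> 135
  REPEAT 3 [
    -- iteration 1/3 --
    RT 30: heading 135 -> 105
    LT 144: heading 105 -> 249
    -- iteration 2/3 --
    RT 30: heading 249 -> 219
    LT 144: heading 219 -> 3
    -- iteration 3/3 --
    RT 30: heading 3 -> 333
    LT 144: heading 333 -> 117
  ]
  -- iteration 2/4 --
  RT 144: heading 117 -> 333
  REPEAT 3 [
    -- iteration 1/3 --
    RT 30: heading 333 -> 303
    LT 144: heading 303 -> 87
    -- iteration 2/3 --
    RT 30: heading 87 -> 57
    LT 144: heading 57 -> 201
    -- iteration 3/3 --
    RT 30: heading 201 -> 171
    LT 144: heading 171 -> 315
  ]
  -- iteration 3/4 --
  RT 144: heading 315 -> 171
  REPEAT 3 [
    -- iteration 1/3 --
    RT 30: heading 171 -> 141
    LT 144: heading 141 -> 285
    -- iteration 2/3 --
    RT 30: heading 285 -> 255
    LT 144: heading 255 -> 39
    -- iteration 3/3 --
    RT 30: heading 39 -> 9
    LT 144: heading 9 -> 153
  ]
  -- iteration 4/4 --
  RT 144: heading 153 -> 9
  REPEAT 3 [
    -- iteration 1/3 --
    RT 30: heading 9 -> 339
    LT 144: heading 339 -> 123
    -- iteration 2/3 --
    RT 30: heading 123 -> 93
    LT 144: heading 93 -> 237
    -- iteration 3/3 --
    RT 30: heading 237 -> 207
    LT 144: heading 207 -> 351
  ]
]
LT 144: heading 351 -> 135
LT 60: heading 135 -> 195
FD 9: (14.485,-17.485) -> (5.792,-19.815) [heading=195, draw]
FD 8: (5.792,-19.815) -> (-1.935,-21.885) [heading=195, draw]
Final: pos=(-1.935,-21.885), heading=195, 3 segment(s) drawn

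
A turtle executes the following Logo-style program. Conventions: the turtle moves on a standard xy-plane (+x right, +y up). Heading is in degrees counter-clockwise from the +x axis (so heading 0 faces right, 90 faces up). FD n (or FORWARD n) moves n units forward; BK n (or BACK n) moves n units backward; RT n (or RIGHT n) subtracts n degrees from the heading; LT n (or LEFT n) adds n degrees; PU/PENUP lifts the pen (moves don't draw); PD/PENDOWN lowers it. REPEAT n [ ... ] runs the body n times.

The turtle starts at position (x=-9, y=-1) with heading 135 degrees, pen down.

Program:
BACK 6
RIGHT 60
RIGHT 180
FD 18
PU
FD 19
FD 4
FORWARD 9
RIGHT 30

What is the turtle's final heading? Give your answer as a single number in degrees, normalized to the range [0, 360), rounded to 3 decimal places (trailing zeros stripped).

Executing turtle program step by step:
Start: pos=(-9,-1), heading=135, pen down
BK 6: (-9,-1) -> (-4.757,-5.243) [heading=135, draw]
RT 60: heading 135 -> 75
RT 180: heading 75 -> 255
FD 18: (-4.757,-5.243) -> (-9.416,-22.629) [heading=255, draw]
PU: pen up
FD 19: (-9.416,-22.629) -> (-14.334,-40.982) [heading=255, move]
FD 4: (-14.334,-40.982) -> (-15.369,-44.846) [heading=255, move]
FD 9: (-15.369,-44.846) -> (-17.698,-53.539) [heading=255, move]
RT 30: heading 255 -> 225
Final: pos=(-17.698,-53.539), heading=225, 2 segment(s) drawn

Answer: 225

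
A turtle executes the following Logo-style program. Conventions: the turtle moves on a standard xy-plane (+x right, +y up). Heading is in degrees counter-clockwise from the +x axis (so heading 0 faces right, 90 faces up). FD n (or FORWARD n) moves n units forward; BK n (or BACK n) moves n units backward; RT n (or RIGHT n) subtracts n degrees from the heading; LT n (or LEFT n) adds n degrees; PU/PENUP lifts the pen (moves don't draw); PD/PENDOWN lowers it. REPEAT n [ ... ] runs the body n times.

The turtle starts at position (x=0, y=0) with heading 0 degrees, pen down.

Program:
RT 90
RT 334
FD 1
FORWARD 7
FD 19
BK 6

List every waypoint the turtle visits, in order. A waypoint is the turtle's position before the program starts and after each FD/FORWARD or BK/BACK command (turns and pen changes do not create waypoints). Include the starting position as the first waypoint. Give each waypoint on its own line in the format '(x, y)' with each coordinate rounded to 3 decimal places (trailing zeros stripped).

Executing turtle program step by step:
Start: pos=(0,0), heading=0, pen down
RT 90: heading 0 -> 270
RT 334: heading 270 -> 296
FD 1: (0,0) -> (0.438,-0.899) [heading=296, draw]
FD 7: (0.438,-0.899) -> (3.507,-7.19) [heading=296, draw]
FD 19: (3.507,-7.19) -> (11.836,-24.267) [heading=296, draw]
BK 6: (11.836,-24.267) -> (9.206,-18.875) [heading=296, draw]
Final: pos=(9.206,-18.875), heading=296, 4 segment(s) drawn
Waypoints (5 total):
(0, 0)
(0.438, -0.899)
(3.507, -7.19)
(11.836, -24.267)
(9.206, -18.875)

Answer: (0, 0)
(0.438, -0.899)
(3.507, -7.19)
(11.836, -24.267)
(9.206, -18.875)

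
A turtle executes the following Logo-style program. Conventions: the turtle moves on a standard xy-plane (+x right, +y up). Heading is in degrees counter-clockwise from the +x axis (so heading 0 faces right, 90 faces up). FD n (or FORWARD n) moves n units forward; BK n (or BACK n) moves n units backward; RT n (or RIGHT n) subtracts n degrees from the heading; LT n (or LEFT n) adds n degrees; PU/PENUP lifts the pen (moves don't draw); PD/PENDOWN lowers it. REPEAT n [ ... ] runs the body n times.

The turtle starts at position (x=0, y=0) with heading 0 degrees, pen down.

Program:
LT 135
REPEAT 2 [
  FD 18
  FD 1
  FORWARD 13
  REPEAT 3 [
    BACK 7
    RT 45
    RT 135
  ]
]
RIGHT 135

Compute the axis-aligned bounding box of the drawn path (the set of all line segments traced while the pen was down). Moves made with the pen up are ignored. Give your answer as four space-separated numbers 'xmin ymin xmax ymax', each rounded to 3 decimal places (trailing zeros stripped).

Answer: -22.627 -4.95 4.95 22.627

Derivation:
Executing turtle program step by step:
Start: pos=(0,0), heading=0, pen down
LT 135: heading 0 -> 135
REPEAT 2 [
  -- iteration 1/2 --
  FD 18: (0,0) -> (-12.728,12.728) [heading=135, draw]
  FD 1: (-12.728,12.728) -> (-13.435,13.435) [heading=135, draw]
  FD 13: (-13.435,13.435) -> (-22.627,22.627) [heading=135, draw]
  REPEAT 3 [
    -- iteration 1/3 --
    BK 7: (-22.627,22.627) -> (-17.678,17.678) [heading=135, draw]
    RT 45: heading 135 -> 90
    RT 135: heading 90 -> 315
    -- iteration 2/3 --
    BK 7: (-17.678,17.678) -> (-22.627,22.627) [heading=315, draw]
    RT 45: heading 315 -> 270
    RT 135: heading 270 -> 135
    -- iteration 3/3 --
    BK 7: (-22.627,22.627) -> (-17.678,17.678) [heading=135, draw]
    RT 45: heading 135 -> 90
    RT 135: heading 90 -> 315
  ]
  -- iteration 2/2 --
  FD 18: (-17.678,17.678) -> (-4.95,4.95) [heading=315, draw]
  FD 1: (-4.95,4.95) -> (-4.243,4.243) [heading=315, draw]
  FD 13: (-4.243,4.243) -> (4.95,-4.95) [heading=315, draw]
  REPEAT 3 [
    -- iteration 1/3 --
    BK 7: (4.95,-4.95) -> (0,0) [heading=315, draw]
    RT 45: heading 315 -> 270
    RT 135: heading 270 -> 135
    -- iteration 2/3 --
    BK 7: (0,0) -> (4.95,-4.95) [heading=135, draw]
    RT 45: heading 135 -> 90
    RT 135: heading 90 -> 315
    -- iteration 3/3 --
    BK 7: (4.95,-4.95) -> (0,0) [heading=315, draw]
    RT 45: heading 315 -> 270
    RT 135: heading 270 -> 135
  ]
]
RT 135: heading 135 -> 0
Final: pos=(0,0), heading=0, 12 segment(s) drawn

Segment endpoints: x in {-22.627, -22.627, -17.678, -13.435, -12.728, -4.95, -4.243, 0, 0, 0, 4.95, 4.95}, y in {-4.95, -4.95, 0, 0, 0, 4.243, 4.95, 12.728, 13.435, 17.678, 17.678, 22.627}
xmin=-22.627, ymin=-4.95, xmax=4.95, ymax=22.627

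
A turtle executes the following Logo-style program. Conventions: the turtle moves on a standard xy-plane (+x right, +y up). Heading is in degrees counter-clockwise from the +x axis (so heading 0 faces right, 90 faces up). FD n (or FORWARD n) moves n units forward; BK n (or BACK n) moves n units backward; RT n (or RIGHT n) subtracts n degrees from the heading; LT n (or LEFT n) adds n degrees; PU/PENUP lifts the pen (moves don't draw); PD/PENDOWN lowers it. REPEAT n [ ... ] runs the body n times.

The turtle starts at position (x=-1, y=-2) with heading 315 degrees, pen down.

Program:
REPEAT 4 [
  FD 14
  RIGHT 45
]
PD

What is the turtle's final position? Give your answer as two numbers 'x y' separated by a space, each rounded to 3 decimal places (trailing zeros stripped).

Answer: -15 -35.799

Derivation:
Executing turtle program step by step:
Start: pos=(-1,-2), heading=315, pen down
REPEAT 4 [
  -- iteration 1/4 --
  FD 14: (-1,-2) -> (8.899,-11.899) [heading=315, draw]
  RT 45: heading 315 -> 270
  -- iteration 2/4 --
  FD 14: (8.899,-11.899) -> (8.899,-25.899) [heading=270, draw]
  RT 45: heading 270 -> 225
  -- iteration 3/4 --
  FD 14: (8.899,-25.899) -> (-1,-35.799) [heading=225, draw]
  RT 45: heading 225 -> 180
  -- iteration 4/4 --
  FD 14: (-1,-35.799) -> (-15,-35.799) [heading=180, draw]
  RT 45: heading 180 -> 135
]
PD: pen down
Final: pos=(-15,-35.799), heading=135, 4 segment(s) drawn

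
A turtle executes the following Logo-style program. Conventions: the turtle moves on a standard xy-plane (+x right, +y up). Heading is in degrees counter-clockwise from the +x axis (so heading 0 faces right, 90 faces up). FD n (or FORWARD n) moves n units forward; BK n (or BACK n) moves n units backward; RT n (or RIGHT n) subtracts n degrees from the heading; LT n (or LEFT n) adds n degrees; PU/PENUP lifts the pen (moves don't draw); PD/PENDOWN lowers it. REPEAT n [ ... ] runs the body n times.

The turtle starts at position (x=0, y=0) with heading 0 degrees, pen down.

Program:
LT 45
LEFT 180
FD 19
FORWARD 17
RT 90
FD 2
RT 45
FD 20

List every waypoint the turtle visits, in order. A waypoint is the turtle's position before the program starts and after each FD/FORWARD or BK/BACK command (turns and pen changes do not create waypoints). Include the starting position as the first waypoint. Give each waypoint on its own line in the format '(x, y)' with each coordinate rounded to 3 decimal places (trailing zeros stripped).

Executing turtle program step by step:
Start: pos=(0,0), heading=0, pen down
LT 45: heading 0 -> 45
LT 180: heading 45 -> 225
FD 19: (0,0) -> (-13.435,-13.435) [heading=225, draw]
FD 17: (-13.435,-13.435) -> (-25.456,-25.456) [heading=225, draw]
RT 90: heading 225 -> 135
FD 2: (-25.456,-25.456) -> (-26.87,-24.042) [heading=135, draw]
RT 45: heading 135 -> 90
FD 20: (-26.87,-24.042) -> (-26.87,-4.042) [heading=90, draw]
Final: pos=(-26.87,-4.042), heading=90, 4 segment(s) drawn
Waypoints (5 total):
(0, 0)
(-13.435, -13.435)
(-25.456, -25.456)
(-26.87, -24.042)
(-26.87, -4.042)

Answer: (0, 0)
(-13.435, -13.435)
(-25.456, -25.456)
(-26.87, -24.042)
(-26.87, -4.042)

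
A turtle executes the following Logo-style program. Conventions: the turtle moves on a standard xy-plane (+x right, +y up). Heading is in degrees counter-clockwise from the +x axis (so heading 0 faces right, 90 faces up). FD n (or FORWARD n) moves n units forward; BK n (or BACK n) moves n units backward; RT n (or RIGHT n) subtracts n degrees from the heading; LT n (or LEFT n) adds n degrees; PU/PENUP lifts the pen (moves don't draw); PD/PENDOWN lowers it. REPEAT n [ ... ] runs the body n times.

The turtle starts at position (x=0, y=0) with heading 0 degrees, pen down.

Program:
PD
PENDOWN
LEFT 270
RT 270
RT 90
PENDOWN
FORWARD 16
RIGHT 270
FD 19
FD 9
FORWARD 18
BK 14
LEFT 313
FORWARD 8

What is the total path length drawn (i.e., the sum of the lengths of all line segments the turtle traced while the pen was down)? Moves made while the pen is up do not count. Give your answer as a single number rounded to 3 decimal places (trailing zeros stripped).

Executing turtle program step by step:
Start: pos=(0,0), heading=0, pen down
PD: pen down
PD: pen down
LT 270: heading 0 -> 270
RT 270: heading 270 -> 0
RT 90: heading 0 -> 270
PD: pen down
FD 16: (0,0) -> (0,-16) [heading=270, draw]
RT 270: heading 270 -> 0
FD 19: (0,-16) -> (19,-16) [heading=0, draw]
FD 9: (19,-16) -> (28,-16) [heading=0, draw]
FD 18: (28,-16) -> (46,-16) [heading=0, draw]
BK 14: (46,-16) -> (32,-16) [heading=0, draw]
LT 313: heading 0 -> 313
FD 8: (32,-16) -> (37.456,-21.851) [heading=313, draw]
Final: pos=(37.456,-21.851), heading=313, 6 segment(s) drawn

Segment lengths:
  seg 1: (0,0) -> (0,-16), length = 16
  seg 2: (0,-16) -> (19,-16), length = 19
  seg 3: (19,-16) -> (28,-16), length = 9
  seg 4: (28,-16) -> (46,-16), length = 18
  seg 5: (46,-16) -> (32,-16), length = 14
  seg 6: (32,-16) -> (37.456,-21.851), length = 8
Total = 84

Answer: 84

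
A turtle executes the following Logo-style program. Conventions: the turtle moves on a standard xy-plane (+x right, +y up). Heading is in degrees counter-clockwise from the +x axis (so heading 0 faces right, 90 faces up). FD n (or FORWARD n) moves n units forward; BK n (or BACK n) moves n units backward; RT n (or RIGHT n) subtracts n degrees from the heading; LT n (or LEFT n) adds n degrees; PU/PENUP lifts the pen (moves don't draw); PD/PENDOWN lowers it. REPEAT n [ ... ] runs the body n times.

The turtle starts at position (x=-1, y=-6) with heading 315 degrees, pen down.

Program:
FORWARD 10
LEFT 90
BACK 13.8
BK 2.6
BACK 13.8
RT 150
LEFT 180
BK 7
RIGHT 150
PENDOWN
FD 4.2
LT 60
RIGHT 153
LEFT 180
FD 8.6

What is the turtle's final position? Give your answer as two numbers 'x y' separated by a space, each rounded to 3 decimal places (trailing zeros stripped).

Answer: -7.596 -43.456

Derivation:
Executing turtle program step by step:
Start: pos=(-1,-6), heading=315, pen down
FD 10: (-1,-6) -> (6.071,-13.071) [heading=315, draw]
LT 90: heading 315 -> 45
BK 13.8: (6.071,-13.071) -> (-3.687,-22.829) [heading=45, draw]
BK 2.6: (-3.687,-22.829) -> (-5.525,-24.668) [heading=45, draw]
BK 13.8: (-5.525,-24.668) -> (-15.284,-34.426) [heading=45, draw]
RT 150: heading 45 -> 255
LT 180: heading 255 -> 75
BK 7: (-15.284,-34.426) -> (-17.095,-41.187) [heading=75, draw]
RT 150: heading 75 -> 285
PD: pen down
FD 4.2: (-17.095,-41.187) -> (-16.008,-45.244) [heading=285, draw]
LT 60: heading 285 -> 345
RT 153: heading 345 -> 192
LT 180: heading 192 -> 12
FD 8.6: (-16.008,-45.244) -> (-7.596,-43.456) [heading=12, draw]
Final: pos=(-7.596,-43.456), heading=12, 7 segment(s) drawn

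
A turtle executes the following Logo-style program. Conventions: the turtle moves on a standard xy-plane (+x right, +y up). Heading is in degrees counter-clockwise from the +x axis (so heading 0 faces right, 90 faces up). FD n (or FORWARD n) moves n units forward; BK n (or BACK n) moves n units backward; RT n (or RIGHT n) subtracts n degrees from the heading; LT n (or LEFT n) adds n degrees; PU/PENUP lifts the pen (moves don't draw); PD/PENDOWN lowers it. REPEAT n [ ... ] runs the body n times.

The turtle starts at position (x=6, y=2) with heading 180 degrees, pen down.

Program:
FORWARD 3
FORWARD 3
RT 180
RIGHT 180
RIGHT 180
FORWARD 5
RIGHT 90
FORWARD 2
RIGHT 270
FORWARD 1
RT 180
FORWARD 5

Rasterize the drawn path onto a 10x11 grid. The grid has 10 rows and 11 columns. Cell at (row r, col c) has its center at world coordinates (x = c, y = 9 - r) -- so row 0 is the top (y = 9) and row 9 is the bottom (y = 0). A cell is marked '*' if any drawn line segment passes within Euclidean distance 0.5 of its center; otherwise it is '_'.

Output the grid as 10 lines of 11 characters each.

Answer: ___________
___________
___________
___________
___________
___________
___________
*******____
_____*_____
_******____

Derivation:
Segment 0: (6,2) -> (3,2)
Segment 1: (3,2) -> (0,2)
Segment 2: (0,2) -> (5,2)
Segment 3: (5,2) -> (5,0)
Segment 4: (5,0) -> (6,0)
Segment 5: (6,0) -> (1,-0)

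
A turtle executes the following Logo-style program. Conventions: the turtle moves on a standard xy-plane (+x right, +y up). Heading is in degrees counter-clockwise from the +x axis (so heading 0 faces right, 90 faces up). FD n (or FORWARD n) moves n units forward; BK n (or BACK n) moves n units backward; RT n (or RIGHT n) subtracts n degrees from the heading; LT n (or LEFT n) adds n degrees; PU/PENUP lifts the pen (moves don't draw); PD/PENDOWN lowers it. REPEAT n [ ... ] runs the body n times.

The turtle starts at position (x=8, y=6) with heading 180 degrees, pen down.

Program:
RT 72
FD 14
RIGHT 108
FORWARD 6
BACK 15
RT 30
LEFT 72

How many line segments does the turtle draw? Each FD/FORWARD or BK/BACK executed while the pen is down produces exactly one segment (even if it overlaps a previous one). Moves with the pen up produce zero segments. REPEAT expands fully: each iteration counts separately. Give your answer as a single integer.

Executing turtle program step by step:
Start: pos=(8,6), heading=180, pen down
RT 72: heading 180 -> 108
FD 14: (8,6) -> (3.674,19.315) [heading=108, draw]
RT 108: heading 108 -> 0
FD 6: (3.674,19.315) -> (9.674,19.315) [heading=0, draw]
BK 15: (9.674,19.315) -> (-5.326,19.315) [heading=0, draw]
RT 30: heading 0 -> 330
LT 72: heading 330 -> 42
Final: pos=(-5.326,19.315), heading=42, 3 segment(s) drawn
Segments drawn: 3

Answer: 3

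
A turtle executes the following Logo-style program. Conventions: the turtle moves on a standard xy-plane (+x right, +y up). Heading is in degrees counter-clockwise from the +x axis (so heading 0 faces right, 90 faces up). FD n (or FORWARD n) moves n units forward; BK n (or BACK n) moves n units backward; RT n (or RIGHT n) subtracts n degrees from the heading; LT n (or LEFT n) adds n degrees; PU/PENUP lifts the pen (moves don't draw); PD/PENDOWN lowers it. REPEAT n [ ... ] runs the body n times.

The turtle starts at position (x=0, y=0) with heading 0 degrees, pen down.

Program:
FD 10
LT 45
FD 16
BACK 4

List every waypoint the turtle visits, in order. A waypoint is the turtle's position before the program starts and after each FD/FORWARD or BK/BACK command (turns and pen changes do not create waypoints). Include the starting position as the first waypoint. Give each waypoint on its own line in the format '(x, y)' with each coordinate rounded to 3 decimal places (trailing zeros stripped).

Executing turtle program step by step:
Start: pos=(0,0), heading=0, pen down
FD 10: (0,0) -> (10,0) [heading=0, draw]
LT 45: heading 0 -> 45
FD 16: (10,0) -> (21.314,11.314) [heading=45, draw]
BK 4: (21.314,11.314) -> (18.485,8.485) [heading=45, draw]
Final: pos=(18.485,8.485), heading=45, 3 segment(s) drawn
Waypoints (4 total):
(0, 0)
(10, 0)
(21.314, 11.314)
(18.485, 8.485)

Answer: (0, 0)
(10, 0)
(21.314, 11.314)
(18.485, 8.485)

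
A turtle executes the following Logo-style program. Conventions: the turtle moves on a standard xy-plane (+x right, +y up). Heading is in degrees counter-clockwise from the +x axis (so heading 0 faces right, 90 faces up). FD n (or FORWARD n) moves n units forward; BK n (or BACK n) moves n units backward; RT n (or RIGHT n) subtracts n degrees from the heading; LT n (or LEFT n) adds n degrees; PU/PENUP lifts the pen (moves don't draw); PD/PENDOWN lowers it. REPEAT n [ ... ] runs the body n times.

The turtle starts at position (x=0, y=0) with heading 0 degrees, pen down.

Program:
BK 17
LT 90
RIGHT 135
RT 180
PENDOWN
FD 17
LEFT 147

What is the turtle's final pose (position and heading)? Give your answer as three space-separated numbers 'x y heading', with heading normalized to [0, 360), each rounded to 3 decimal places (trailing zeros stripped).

Answer: -29.021 12.021 282

Derivation:
Executing turtle program step by step:
Start: pos=(0,0), heading=0, pen down
BK 17: (0,0) -> (-17,0) [heading=0, draw]
LT 90: heading 0 -> 90
RT 135: heading 90 -> 315
RT 180: heading 315 -> 135
PD: pen down
FD 17: (-17,0) -> (-29.021,12.021) [heading=135, draw]
LT 147: heading 135 -> 282
Final: pos=(-29.021,12.021), heading=282, 2 segment(s) drawn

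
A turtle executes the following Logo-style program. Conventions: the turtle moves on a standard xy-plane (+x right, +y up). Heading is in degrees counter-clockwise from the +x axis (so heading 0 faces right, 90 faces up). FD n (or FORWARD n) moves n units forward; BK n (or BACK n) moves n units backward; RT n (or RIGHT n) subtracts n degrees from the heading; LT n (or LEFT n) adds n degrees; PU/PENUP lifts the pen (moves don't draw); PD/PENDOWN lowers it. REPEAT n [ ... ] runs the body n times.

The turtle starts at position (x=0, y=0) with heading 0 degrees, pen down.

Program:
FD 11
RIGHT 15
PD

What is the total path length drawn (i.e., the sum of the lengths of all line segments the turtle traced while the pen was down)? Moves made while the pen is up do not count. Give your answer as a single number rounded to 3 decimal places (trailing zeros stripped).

Answer: 11

Derivation:
Executing turtle program step by step:
Start: pos=(0,0), heading=0, pen down
FD 11: (0,0) -> (11,0) [heading=0, draw]
RT 15: heading 0 -> 345
PD: pen down
Final: pos=(11,0), heading=345, 1 segment(s) drawn

Segment lengths:
  seg 1: (0,0) -> (11,0), length = 11
Total = 11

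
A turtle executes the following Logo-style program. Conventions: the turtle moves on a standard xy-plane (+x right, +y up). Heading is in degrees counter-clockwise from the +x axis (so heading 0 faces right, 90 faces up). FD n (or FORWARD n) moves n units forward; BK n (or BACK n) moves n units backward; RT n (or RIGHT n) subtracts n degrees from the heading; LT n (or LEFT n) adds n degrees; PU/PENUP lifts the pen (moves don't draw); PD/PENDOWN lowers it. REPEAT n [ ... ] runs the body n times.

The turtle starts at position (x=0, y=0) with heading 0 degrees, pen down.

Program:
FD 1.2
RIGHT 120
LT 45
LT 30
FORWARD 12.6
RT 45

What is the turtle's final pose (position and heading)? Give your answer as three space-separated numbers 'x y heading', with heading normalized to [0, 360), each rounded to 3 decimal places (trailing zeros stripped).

Answer: 10.11 -8.91 270

Derivation:
Executing turtle program step by step:
Start: pos=(0,0), heading=0, pen down
FD 1.2: (0,0) -> (1.2,0) [heading=0, draw]
RT 120: heading 0 -> 240
LT 45: heading 240 -> 285
LT 30: heading 285 -> 315
FD 12.6: (1.2,0) -> (10.11,-8.91) [heading=315, draw]
RT 45: heading 315 -> 270
Final: pos=(10.11,-8.91), heading=270, 2 segment(s) drawn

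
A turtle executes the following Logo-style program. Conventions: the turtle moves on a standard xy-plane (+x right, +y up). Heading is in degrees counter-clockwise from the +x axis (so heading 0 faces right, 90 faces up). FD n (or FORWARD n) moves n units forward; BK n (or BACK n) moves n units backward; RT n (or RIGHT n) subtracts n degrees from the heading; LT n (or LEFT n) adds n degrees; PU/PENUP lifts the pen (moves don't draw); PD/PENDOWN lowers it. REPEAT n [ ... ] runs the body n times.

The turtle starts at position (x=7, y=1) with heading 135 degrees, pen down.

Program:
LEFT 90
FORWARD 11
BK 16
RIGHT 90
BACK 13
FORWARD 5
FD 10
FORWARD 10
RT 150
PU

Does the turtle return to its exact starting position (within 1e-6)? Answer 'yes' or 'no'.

Executing turtle program step by step:
Start: pos=(7,1), heading=135, pen down
LT 90: heading 135 -> 225
FD 11: (7,1) -> (-0.778,-6.778) [heading=225, draw]
BK 16: (-0.778,-6.778) -> (10.536,4.536) [heading=225, draw]
RT 90: heading 225 -> 135
BK 13: (10.536,4.536) -> (19.728,-4.657) [heading=135, draw]
FD 5: (19.728,-4.657) -> (16.192,-1.121) [heading=135, draw]
FD 10: (16.192,-1.121) -> (9.121,5.95) [heading=135, draw]
FD 10: (9.121,5.95) -> (2.05,13.021) [heading=135, draw]
RT 150: heading 135 -> 345
PU: pen up
Final: pos=(2.05,13.021), heading=345, 6 segment(s) drawn

Start position: (7, 1)
Final position: (2.05, 13.021)
Distance = 13; >= 1e-6 -> NOT closed

Answer: no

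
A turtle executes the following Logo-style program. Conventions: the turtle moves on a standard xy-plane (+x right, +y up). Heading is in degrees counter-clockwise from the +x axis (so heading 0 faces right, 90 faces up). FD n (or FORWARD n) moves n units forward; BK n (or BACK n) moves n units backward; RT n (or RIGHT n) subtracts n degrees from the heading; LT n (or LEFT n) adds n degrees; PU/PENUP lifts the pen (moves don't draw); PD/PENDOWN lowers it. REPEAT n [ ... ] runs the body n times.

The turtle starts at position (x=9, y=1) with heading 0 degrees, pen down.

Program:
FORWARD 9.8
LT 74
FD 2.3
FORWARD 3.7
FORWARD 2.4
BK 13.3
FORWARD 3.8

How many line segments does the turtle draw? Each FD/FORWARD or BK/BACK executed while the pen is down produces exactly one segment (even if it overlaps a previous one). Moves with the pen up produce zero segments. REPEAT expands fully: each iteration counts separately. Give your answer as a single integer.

Executing turtle program step by step:
Start: pos=(9,1), heading=0, pen down
FD 9.8: (9,1) -> (18.8,1) [heading=0, draw]
LT 74: heading 0 -> 74
FD 2.3: (18.8,1) -> (19.434,3.211) [heading=74, draw]
FD 3.7: (19.434,3.211) -> (20.454,6.768) [heading=74, draw]
FD 2.4: (20.454,6.768) -> (21.115,9.075) [heading=74, draw]
BK 13.3: (21.115,9.075) -> (17.449,-3.71) [heading=74, draw]
FD 3.8: (17.449,-3.71) -> (18.497,-0.057) [heading=74, draw]
Final: pos=(18.497,-0.057), heading=74, 6 segment(s) drawn
Segments drawn: 6

Answer: 6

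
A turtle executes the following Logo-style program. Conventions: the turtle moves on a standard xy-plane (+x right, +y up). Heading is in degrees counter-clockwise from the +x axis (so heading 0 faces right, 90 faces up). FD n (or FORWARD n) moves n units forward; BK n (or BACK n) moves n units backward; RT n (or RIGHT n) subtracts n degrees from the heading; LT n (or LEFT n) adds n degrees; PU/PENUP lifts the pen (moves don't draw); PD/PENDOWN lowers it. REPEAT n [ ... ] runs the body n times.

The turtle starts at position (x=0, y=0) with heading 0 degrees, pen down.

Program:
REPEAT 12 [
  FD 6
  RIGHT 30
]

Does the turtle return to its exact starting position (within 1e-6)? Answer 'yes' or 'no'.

Answer: yes

Derivation:
Executing turtle program step by step:
Start: pos=(0,0), heading=0, pen down
REPEAT 12 [
  -- iteration 1/12 --
  FD 6: (0,0) -> (6,0) [heading=0, draw]
  RT 30: heading 0 -> 330
  -- iteration 2/12 --
  FD 6: (6,0) -> (11.196,-3) [heading=330, draw]
  RT 30: heading 330 -> 300
  -- iteration 3/12 --
  FD 6: (11.196,-3) -> (14.196,-8.196) [heading=300, draw]
  RT 30: heading 300 -> 270
  -- iteration 4/12 --
  FD 6: (14.196,-8.196) -> (14.196,-14.196) [heading=270, draw]
  RT 30: heading 270 -> 240
  -- iteration 5/12 --
  FD 6: (14.196,-14.196) -> (11.196,-19.392) [heading=240, draw]
  RT 30: heading 240 -> 210
  -- iteration 6/12 --
  FD 6: (11.196,-19.392) -> (6,-22.392) [heading=210, draw]
  RT 30: heading 210 -> 180
  -- iteration 7/12 --
  FD 6: (6,-22.392) -> (0,-22.392) [heading=180, draw]
  RT 30: heading 180 -> 150
  -- iteration 8/12 --
  FD 6: (0,-22.392) -> (-5.196,-19.392) [heading=150, draw]
  RT 30: heading 150 -> 120
  -- iteration 9/12 --
  FD 6: (-5.196,-19.392) -> (-8.196,-14.196) [heading=120, draw]
  RT 30: heading 120 -> 90
  -- iteration 10/12 --
  FD 6: (-8.196,-14.196) -> (-8.196,-8.196) [heading=90, draw]
  RT 30: heading 90 -> 60
  -- iteration 11/12 --
  FD 6: (-8.196,-8.196) -> (-5.196,-3) [heading=60, draw]
  RT 30: heading 60 -> 30
  -- iteration 12/12 --
  FD 6: (-5.196,-3) -> (0,0) [heading=30, draw]
  RT 30: heading 30 -> 0
]
Final: pos=(0,0), heading=0, 12 segment(s) drawn

Start position: (0, 0)
Final position: (0, 0)
Distance = 0; < 1e-6 -> CLOSED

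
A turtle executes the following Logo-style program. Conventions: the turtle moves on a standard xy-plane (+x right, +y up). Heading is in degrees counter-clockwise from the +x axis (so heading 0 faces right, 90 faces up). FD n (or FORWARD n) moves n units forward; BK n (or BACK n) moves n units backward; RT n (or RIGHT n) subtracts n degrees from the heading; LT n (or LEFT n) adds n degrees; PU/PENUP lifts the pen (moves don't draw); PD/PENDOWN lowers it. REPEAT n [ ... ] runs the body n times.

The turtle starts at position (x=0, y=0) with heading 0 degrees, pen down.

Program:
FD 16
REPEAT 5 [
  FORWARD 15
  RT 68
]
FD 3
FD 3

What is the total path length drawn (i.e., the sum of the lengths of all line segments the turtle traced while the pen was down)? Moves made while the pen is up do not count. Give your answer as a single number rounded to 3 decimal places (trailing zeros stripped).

Executing turtle program step by step:
Start: pos=(0,0), heading=0, pen down
FD 16: (0,0) -> (16,0) [heading=0, draw]
REPEAT 5 [
  -- iteration 1/5 --
  FD 15: (16,0) -> (31,0) [heading=0, draw]
  RT 68: heading 0 -> 292
  -- iteration 2/5 --
  FD 15: (31,0) -> (36.619,-13.908) [heading=292, draw]
  RT 68: heading 292 -> 224
  -- iteration 3/5 --
  FD 15: (36.619,-13.908) -> (25.829,-24.328) [heading=224, draw]
  RT 68: heading 224 -> 156
  -- iteration 4/5 --
  FD 15: (25.829,-24.328) -> (12.126,-18.227) [heading=156, draw]
  RT 68: heading 156 -> 88
  -- iteration 5/5 --
  FD 15: (12.126,-18.227) -> (12.649,-3.236) [heading=88, draw]
  RT 68: heading 88 -> 20
]
FD 3: (12.649,-3.236) -> (15.468,-2.21) [heading=20, draw]
FD 3: (15.468,-2.21) -> (18.287,-1.184) [heading=20, draw]
Final: pos=(18.287,-1.184), heading=20, 8 segment(s) drawn

Segment lengths:
  seg 1: (0,0) -> (16,0), length = 16
  seg 2: (16,0) -> (31,0), length = 15
  seg 3: (31,0) -> (36.619,-13.908), length = 15
  seg 4: (36.619,-13.908) -> (25.829,-24.328), length = 15
  seg 5: (25.829,-24.328) -> (12.126,-18.227), length = 15
  seg 6: (12.126,-18.227) -> (12.649,-3.236), length = 15
  seg 7: (12.649,-3.236) -> (15.468,-2.21), length = 3
  seg 8: (15.468,-2.21) -> (18.287,-1.184), length = 3
Total = 97

Answer: 97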